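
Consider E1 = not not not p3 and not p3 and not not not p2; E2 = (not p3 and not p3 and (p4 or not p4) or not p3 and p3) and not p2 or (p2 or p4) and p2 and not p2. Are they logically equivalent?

E1: not not not p3 and not p3 and not not not p2
    = not p3 and not p3 and not not not p2   (double negation)
    = not p3 and not not not p2   (idempotence)
    = not p3 and not p2   (double negation)
E2: (not p3 and not p3 and (p4 or not p4) or not p3 and p3) and not p2 or (p2 or p4) and p2 and not p2
    = (not p3 and not p3 or not p3 and p3) and not p2 or (p2 or p4) and p2 and not p2   (complement / identity)
    = not p3 and not p2 or (p2 or p4) and p2 and not p2   (distribution)
    = not p3 and not p2 or p2 and not p2   (absorption)
    = not p3 and not p2   (complement / identity)
Both reduce to not p3 and not p2, so they are equivalent.

Yes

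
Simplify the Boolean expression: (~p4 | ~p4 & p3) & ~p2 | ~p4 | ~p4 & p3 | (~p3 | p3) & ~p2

~p4 | ~p2

(~p4 | ~p4 & p3) & ~p2 | ~p4 | ~p4 & p3 | (~p3 | p3) & ~p2
= ~p4 | ~p4 & p3 | (~p3 | p3) & ~p2
= ~p4 | ~p4 & p3 | ~p2
= ~p4 | ~p2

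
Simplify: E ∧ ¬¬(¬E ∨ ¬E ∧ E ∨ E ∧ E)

E

E ∧ ¬¬(¬E ∨ ¬E ∧ E ∨ E ∧ E)
= E ∧ ¬¬(¬E ∨ E)   — distribution
= E ∧ (¬E ∨ E)   — double negation
= E   — complement / identity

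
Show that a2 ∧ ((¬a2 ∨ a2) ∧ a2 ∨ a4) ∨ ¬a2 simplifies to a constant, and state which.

True

a2 ∧ ((¬a2 ∨ a2) ∧ a2 ∨ a4) ∨ ¬a2
= a2 ∧ (a2 ∨ a4) ∨ ¬a2
= a2 ∨ ¬a2
= True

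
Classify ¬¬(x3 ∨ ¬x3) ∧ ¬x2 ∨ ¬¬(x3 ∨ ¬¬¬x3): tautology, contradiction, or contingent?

¬¬(x3 ∨ ¬x3) ∧ ¬x2 ∨ ¬¬(x3 ∨ ¬¬¬x3)
= ¬¬(x3 ∨ ¬x3) ∧ ¬x2 ∨ ¬¬(x3 ∨ ¬x3)   (double negation)
= ¬¬(x3 ∨ ¬x3)   (absorption)
= x3 ∨ ¬x3   (double negation)
= True   (complement)

tautology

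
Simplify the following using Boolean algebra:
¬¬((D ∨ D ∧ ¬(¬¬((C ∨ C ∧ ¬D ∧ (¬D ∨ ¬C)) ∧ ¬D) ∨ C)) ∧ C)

¬¬((D ∨ D ∧ ¬(¬¬((C ∨ C ∧ ¬D ∧ (¬D ∨ ¬C)) ∧ ¬D) ∨ C)) ∧ C)
= ¬¬((D ∨ D ∧ ¬(¬¬((C ∨ C ∧ ¬D) ∧ ¬D) ∨ C)) ∧ C)   [absorption]
= ¬¬((D ∨ D ∧ ¬(¬¬(C ∧ ¬D) ∨ C)) ∧ C)   [absorption]
= ¬¬((D ∨ D ∧ ¬(C ∧ ¬D ∨ C)) ∧ C)   [double negation]
= ¬¬((D ∨ D ∧ ¬C) ∧ C)   [absorption]
= ¬¬(D ∧ C)   [absorption]
= D ∧ C   [double negation]

D ∧ C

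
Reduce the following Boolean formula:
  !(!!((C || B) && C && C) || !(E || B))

!C && (E || B)

!(!!((C || B) && C && C) || !(E || B))
= !((C || B) && C && C) && (E || B)   — De Morgan
= !(C && C) && (E || B)   — absorption
= !C && (E || B)   — idempotence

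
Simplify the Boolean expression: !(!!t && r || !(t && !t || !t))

!(!!t && r || !(t && !t || !t))
= !(!!t && r || !!t)
= !!!t
= !t

!t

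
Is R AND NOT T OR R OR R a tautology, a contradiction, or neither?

R AND NOT T OR R OR R
= R AND NOT T OR R   (idempotence)
= R   (absorption)
This depends on R, so it is not a constant.

neither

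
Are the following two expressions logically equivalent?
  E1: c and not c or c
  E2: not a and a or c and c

Yes

E1: c and not c or c
    = c   — complement / identity
E2: not a and a or c and c
    = c and c   — complement / identity
    = c   — idempotence
Both reduce to c, so they are equivalent.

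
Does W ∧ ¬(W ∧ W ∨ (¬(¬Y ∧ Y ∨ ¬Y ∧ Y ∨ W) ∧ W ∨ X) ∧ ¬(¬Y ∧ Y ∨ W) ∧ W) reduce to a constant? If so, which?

W ∧ ¬(W ∧ W ∨ (¬(¬Y ∧ Y ∨ ¬Y ∧ Y ∨ W) ∧ W ∨ X) ∧ ¬(¬Y ∧ Y ∨ W) ∧ W)
= W ∧ ¬(W ∧ W ∨ (¬(¬Y ∧ Y ∨ W) ∧ W ∨ X) ∧ ¬(¬Y ∧ Y ∨ W) ∧ W)   [idempotence]
= W ∧ ¬(W ∧ W ∨ ¬(¬Y ∧ Y ∨ W) ∧ W)   [absorption]
= W ∧ ¬(W ∧ W ∨ ¬W ∧ W)   [complement / identity]
= W ∧ ¬W   [distribution]
= False   [complement]

yes, False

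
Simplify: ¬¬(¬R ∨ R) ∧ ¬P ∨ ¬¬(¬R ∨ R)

¬¬(¬R ∨ R) ∧ ¬P ∨ ¬¬(¬R ∨ R)
= ¬¬(¬R ∨ R)   [absorption]
= ¬R ∨ R   [double negation]
= True   [complement]

True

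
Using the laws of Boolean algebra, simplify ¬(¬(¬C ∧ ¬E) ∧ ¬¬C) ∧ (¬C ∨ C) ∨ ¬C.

¬(¬(¬C ∧ ¬E) ∧ ¬¬C) ∧ (¬C ∨ C) ∨ ¬C
= (¬C ∧ ¬E ∨ ¬C) ∧ (¬C ∨ C) ∨ ¬C
= ¬C ∧ ¬E ∨ ¬C ∨ ¬C
= ¬C ∨ ¬C
= ¬C

¬C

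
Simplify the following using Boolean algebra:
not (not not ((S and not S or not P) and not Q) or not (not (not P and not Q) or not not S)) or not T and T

P or Q

not (not not ((S and not S or not P) and not Q) or not (not (not P and not Q) or not not S)) or not T and T
= not ((S and not S or not P) and not Q or not (not (not P and not Q) or not not S)) or not T and T   (double negation)
= not (not P and not Q or not (not (not P and not Q) or not not S)) or not T and T   (complement / identity)
= not (not P and not Q or not P and not Q and not S) or not T and T   (De Morgan)
= not (not P and not Q or not P and not Q and not S)   (complement / identity)
= not (not P and not Q)   (absorption)
= P or Q   (De Morgan)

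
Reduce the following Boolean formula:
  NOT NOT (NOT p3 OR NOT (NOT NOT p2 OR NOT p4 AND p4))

NOT p3 OR NOT p2

NOT NOT (NOT p3 OR NOT (NOT NOT p2 OR NOT p4 AND p4))
= NOT p3 OR NOT (NOT NOT p2 OR NOT p4 AND p4)   [double negation]
= NOT p3 OR NOT NOT NOT p2   [complement / identity]
= NOT p3 OR NOT p2   [double negation]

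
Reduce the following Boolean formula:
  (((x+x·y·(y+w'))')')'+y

x'+y

(((x+x·y·(y+w'))')')'+y
= (((x+x·y)')')'+y   — absorption
= (x+x·y)'+y   — double negation
= x'+y   — absorption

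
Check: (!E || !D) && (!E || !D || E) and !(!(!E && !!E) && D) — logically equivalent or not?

E1: (!E || !D) && (!E || !D || E)
    = !E || !D   (absorption)
E2: !(!(!E && !!E) && D)
    = !((E || !E) && D)   (De Morgan)
    = !D   (complement / identity)
These differ: at D=1, E=0, E1 = 1 but E2 = 0.

No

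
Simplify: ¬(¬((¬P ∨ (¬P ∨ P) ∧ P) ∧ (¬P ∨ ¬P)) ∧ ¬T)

¬(¬((¬P ∨ (¬P ∨ P) ∧ P) ∧ (¬P ∨ ¬P)) ∧ ¬T)
= ¬(¬(¬P ∨ (¬P ∨ P) ∧ P ∧ ¬P) ∧ ¬T)
= ¬(¬(¬P ∨ P ∧ ¬P) ∧ ¬T)
= ¬(¬¬P ∧ ¬T)
= ¬P ∨ T

¬P ∨ T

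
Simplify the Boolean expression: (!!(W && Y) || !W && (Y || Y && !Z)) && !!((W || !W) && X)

Y && X

(!!(W && Y) || !W && (Y || Y && !Z)) && !!((W || !W) && X)
= (W && Y || !W && (Y || Y && !Z)) && !!((W || !W) && X)   — double negation
= (W && Y || !W && (Y || Y && !Z)) && !!X   — complement / identity
= (W && Y || !W && Y) && !!X   — absorption
= (W && Y || !W && Y) && X   — double negation
= Y && X   — distribution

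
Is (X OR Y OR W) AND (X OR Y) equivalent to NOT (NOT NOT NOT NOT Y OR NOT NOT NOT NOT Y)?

No

E1: (X OR Y OR W) AND (X OR Y)
    = X OR Y   [absorption]
E2: NOT (NOT NOT NOT NOT Y OR NOT NOT NOT NOT Y)
    = NOT NOT NOT NOT NOT Y   [idempotence]
    = NOT NOT NOT Y   [double negation]
    = NOT Y   [double negation]
These differ: at W=0, X=0, Y=1, E1 = 1 but E2 = 0.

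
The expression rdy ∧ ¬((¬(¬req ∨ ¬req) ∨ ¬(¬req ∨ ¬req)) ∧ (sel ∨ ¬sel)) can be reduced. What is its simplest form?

rdy ∧ ¬((¬(¬req ∨ ¬req) ∨ ¬(¬req ∨ ¬req)) ∧ (sel ∨ ¬sel))
= rdy ∧ ¬(¬(¬req ∨ ¬req) ∨ ¬(¬req ∨ ¬req))   (complement / identity)
= rdy ∧ (¬req ∨ ¬req) ∧ (¬req ∨ ¬req)   (De Morgan)
= rdy ∧ (¬req ∨ ¬req)   (idempotence)
= rdy ∧ ¬req   (idempotence)

rdy ∧ ¬req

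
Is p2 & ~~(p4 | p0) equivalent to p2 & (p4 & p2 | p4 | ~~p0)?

E1: p2 & ~~(p4 | p0)
    = p2 & (p4 | p0)   [double negation]
E2: p2 & (p4 & p2 | p4 | ~~p0)
    = p2 & (p4 & p2 | p4 | p0)   [double negation]
    = p2 & (p4 | p0)   [absorption]
Both reduce to p2 & (p4 | p0), so they are equivalent.

Yes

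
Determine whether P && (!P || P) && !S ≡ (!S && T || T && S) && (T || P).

No

E1: P && (!P || P) && !S
    = P && !S   (complement / identity)
E2: (!S && T || T && S) && (T || P)
    = T && (T || P)   (distribution)
    = T   (absorption)
These differ: at P=1, S=1, T=1, E1 = 0 but E2 = 1.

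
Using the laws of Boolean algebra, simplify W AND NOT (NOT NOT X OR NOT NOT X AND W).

W AND NOT X

W AND NOT (NOT NOT X OR NOT NOT X AND W)
= W AND NOT NOT NOT X   [absorption]
= W AND NOT X   [double negation]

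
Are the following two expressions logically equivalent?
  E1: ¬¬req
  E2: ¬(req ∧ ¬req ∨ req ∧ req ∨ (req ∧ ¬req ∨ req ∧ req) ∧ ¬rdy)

E1: ¬¬req
    = req
E2: ¬(req ∧ ¬req ∨ req ∧ req ∨ (req ∧ ¬req ∨ req ∧ req) ∧ ¬rdy)
    = ¬(req ∧ ¬req ∨ req ∧ req)
    = ¬req
These differ: at rdy=0, req=0, E1 = 0 but E2 = 1.

No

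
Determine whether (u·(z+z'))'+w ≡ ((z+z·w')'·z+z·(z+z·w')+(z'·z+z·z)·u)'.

E1: (u·(z+z'))'+w
    = u'+w   (complement / identity)
E2: ((z+z·w')'·z+z·(z+z·w')+(z'·z+z·z)·u)'
    = (z'·z+z·(z+z·w')+(z'·z+z·z)·u)'   (absorption)
    = (z'·z+z·z+(z'·z+z·z)·u)'   (absorption)
    = (z'·z+z·z)'   (absorption)
    = z'   (distribution)
These differ: at u=0, w=0, z=1, E1 = 1 but E2 = 0.

No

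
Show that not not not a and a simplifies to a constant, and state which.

False

not not not a and a
= not a and a   (double negation)
= False   (complement)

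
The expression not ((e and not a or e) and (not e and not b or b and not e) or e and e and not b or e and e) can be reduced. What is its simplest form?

not ((e and not a or e) and (not e and not b or b and not e) or e and e and not b or e and e)
= not ((e and not a or e) and not e or e and e and not b or e and e)   [distribution]
= not ((e and not a or e) and not e or e and e)   [absorption]
= not (e and not e or e and e)   [absorption]
= not e   [distribution]

not e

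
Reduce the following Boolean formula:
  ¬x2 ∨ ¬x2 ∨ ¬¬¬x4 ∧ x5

¬x2 ∨ ¬x2 ∨ ¬¬¬x4 ∧ x5
= ¬x2 ∨ ¬¬¬x4 ∧ x5
= ¬x2 ∨ ¬x4 ∧ x5

¬x2 ∨ ¬x4 ∧ x5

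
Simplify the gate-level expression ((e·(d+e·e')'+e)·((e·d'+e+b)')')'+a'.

((e·(d+e·e')'+e)·((e·d'+e+b)')')'+a'
= ((e·d'+e)·((e·d'+e+b)')')'+a'   (complement / identity)
= ((e·d'+e)·(e·d'+e+b))'+a'   (double negation)
= (e·d'+e)'+a'   (absorption)
= e'+a'   (absorption)

e'+a'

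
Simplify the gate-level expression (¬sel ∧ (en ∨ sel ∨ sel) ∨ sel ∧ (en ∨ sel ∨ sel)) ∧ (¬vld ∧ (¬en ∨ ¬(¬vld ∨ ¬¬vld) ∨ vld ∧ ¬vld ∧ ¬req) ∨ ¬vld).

(¬sel ∧ (en ∨ sel ∨ sel) ∨ sel ∧ (en ∨ sel ∨ sel)) ∧ (¬vld ∧ (¬en ∨ ¬(¬vld ∨ ¬¬vld) ∨ vld ∧ ¬vld ∧ ¬req) ∨ ¬vld)
= (¬sel ∧ (en ∨ sel ∨ sel) ∨ sel ∧ (en ∨ sel ∨ sel)) ∧ (¬vld ∧ (¬en ∨ vld ∧ ¬vld ∨ vld ∧ ¬vld ∧ ¬req) ∨ ¬vld)   [De Morgan]
= (en ∨ sel ∨ sel) ∧ (¬vld ∧ (¬en ∨ vld ∧ ¬vld ∨ vld ∧ ¬vld ∧ ¬req) ∨ ¬vld)   [distribution]
= (en ∨ sel ∨ sel) ∧ (¬vld ∧ (¬en ∨ vld ∧ ¬vld) ∨ ¬vld)   [absorption]
= (en ∨ sel) ∧ (¬vld ∧ (¬en ∨ vld ∧ ¬vld) ∨ ¬vld)   [idempotence]
= (en ∨ sel) ∧ (¬vld ∧ ¬en ∨ ¬vld)   [complement / identity]
= (en ∨ sel) ∧ ¬vld   [absorption]

(en ∨ sel) ∧ ¬vld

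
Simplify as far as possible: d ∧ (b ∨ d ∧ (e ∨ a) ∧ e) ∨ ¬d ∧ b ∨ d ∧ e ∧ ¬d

d ∧ (b ∨ d ∧ (e ∨ a) ∧ e) ∨ ¬d ∧ b ∨ d ∧ e ∧ ¬d
= d ∧ (b ∨ d ∧ (e ∨ a) ∧ e) ∨ (b ∨ d ∧ e) ∧ ¬d   — distribution
= d ∧ (b ∨ d ∧ e) ∨ (b ∨ d ∧ e) ∧ ¬d   — absorption
= b ∨ d ∧ e   — distribution

b ∨ d ∧ e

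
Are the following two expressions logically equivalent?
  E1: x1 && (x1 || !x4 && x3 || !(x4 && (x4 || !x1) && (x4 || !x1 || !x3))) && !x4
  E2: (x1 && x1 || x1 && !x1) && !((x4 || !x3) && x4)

E1: x1 && (x1 || !x4 && x3 || !(x4 && (x4 || !x1) && (x4 || !x1 || !x3))) && !x4
    = x1 && (x1 || !x4 && x3 || !(x4 && (x4 || !x1))) && !x4   — absorption
    = x1 && (x1 || !x4 && x3 || !x4) && !x4   — absorption
    = x1 && (x1 || !x4) && !x4   — absorption
    = x1 && !x4   — absorption
E2: (x1 && x1 || x1 && !x1) && !((x4 || !x3) && x4)
    = (x1 && x1 || x1 && !x1) && !x4   — absorption
    = x1 && !x4   — distribution
Both reduce to x1 && !x4, so they are equivalent.

Yes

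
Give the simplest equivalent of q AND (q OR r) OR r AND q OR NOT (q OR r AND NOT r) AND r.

q AND (q OR r) OR r AND q OR NOT (q OR r AND NOT r) AND r
= q OR r AND q OR NOT (q OR r AND NOT r) AND r
= q OR r AND q OR NOT q AND r
= q OR r

q OR r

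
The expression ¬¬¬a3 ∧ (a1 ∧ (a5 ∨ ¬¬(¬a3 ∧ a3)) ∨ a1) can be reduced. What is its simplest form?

¬¬¬a3 ∧ (a1 ∧ (a5 ∨ ¬¬(¬a3 ∧ a3)) ∨ a1)
= ¬¬¬a3 ∧ (a1 ∧ (a5 ∨ ¬a3 ∧ a3) ∨ a1)   [double negation]
= ¬a3 ∧ (a1 ∧ (a5 ∨ ¬a3 ∧ a3) ∨ a1)   [double negation]
= ¬a3 ∧ (a1 ∧ a5 ∨ a1)   [complement / identity]
= ¬a3 ∧ a1   [absorption]

¬a3 ∧ a1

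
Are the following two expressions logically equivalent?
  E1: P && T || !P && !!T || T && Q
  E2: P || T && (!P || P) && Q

E1: P && T || !P && !!T || T && Q
    = P && T || !P && T || T && Q   [double negation]
    = T || T && Q   [distribution]
    = T   [absorption]
E2: P || T && (!P || P) && Q
    = P || T && Q   [complement / identity]
These differ: at P=1, Q=0, T=0, E1 = 0 but E2 = 1.

No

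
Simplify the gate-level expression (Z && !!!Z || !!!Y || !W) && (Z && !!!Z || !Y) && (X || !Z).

(Z && !!!Z || !!!Y || !W) && (Z && !!!Z || !Y) && (X || !Z)
= (Z && !!!Z || !Y || !W) && (Z && !!!Z || !Y) && (X || !Z)   (double negation)
= (Z && !!!Z || !Y) && (X || !Z)   (absorption)
= (Z && !Z || !Y) && (X || !Z)   (double negation)
= !Y && (X || !Z)   (complement / identity)

!Y && (X || !Z)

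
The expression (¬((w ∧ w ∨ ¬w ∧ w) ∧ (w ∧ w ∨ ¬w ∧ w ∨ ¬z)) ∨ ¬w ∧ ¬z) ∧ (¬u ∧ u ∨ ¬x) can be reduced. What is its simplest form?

(¬((w ∧ w ∨ ¬w ∧ w) ∧ (w ∧ w ∨ ¬w ∧ w ∨ ¬z)) ∨ ¬w ∧ ¬z) ∧ (¬u ∧ u ∨ ¬x)
= (¬(w ∧ w ∨ ¬w ∧ w) ∨ ¬w ∧ ¬z) ∧ (¬u ∧ u ∨ ¬x)   [absorption]
= (¬(w ∧ w ∨ ¬w ∧ w) ∨ ¬w ∧ ¬z) ∧ ¬x   [complement / identity]
= (¬w ∨ ¬w ∧ ¬z) ∧ ¬x   [distribution]
= ¬w ∧ ¬x   [absorption]

¬w ∧ ¬x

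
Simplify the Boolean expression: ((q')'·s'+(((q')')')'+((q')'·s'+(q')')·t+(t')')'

q'·t'

((q')'·s'+(((q')')')'+((q')'·s'+(q')')·t+(t')')'
= ((q')'·s'+(q')'+((q')'·s'+(q')')·t+(t')')'   [double negation]
= ((q')'·s'+(q')'+(t')')'   [absorption]
= ((q')'+(t')')'   [absorption]
= q'·t'   [De Morgan]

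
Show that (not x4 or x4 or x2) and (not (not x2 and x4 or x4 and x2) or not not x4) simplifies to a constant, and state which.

True

(not x4 or x4 or x2) and (not (not x2 and x4 or x4 and x2) or not not x4)
= (not x4 or x4 or x2) and (not (not x2 and x4 or x4 and x2) or x4)
= (not x4 or x4 or x2) and (not x4 or x4)
= not x4 or x4
= True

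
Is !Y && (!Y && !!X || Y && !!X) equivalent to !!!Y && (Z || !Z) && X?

E1: !Y && (!Y && !!X || Y && !!X)
    = !Y && !!X   — distribution
    = !Y && X   — double negation
E2: !!!Y && (Z || !Z) && X
    = !!!Y && X   — complement / identity
    = !Y && X   — double negation
Both reduce to !Y && X, so they are equivalent.

Yes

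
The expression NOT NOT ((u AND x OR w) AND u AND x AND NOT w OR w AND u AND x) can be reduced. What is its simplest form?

NOT NOT ((u AND x OR w) AND u AND x AND NOT w OR w AND u AND x)
= NOT NOT (u AND x AND NOT w OR w AND u AND x)   (absorption)
= NOT NOT (u AND x)   (distribution)
= u AND x   (double negation)

u AND x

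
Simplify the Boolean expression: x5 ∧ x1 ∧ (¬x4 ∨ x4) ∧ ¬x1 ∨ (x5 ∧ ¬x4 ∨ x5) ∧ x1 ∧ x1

x5 ∧ x1 ∧ (¬x4 ∨ x4) ∧ ¬x1 ∨ (x5 ∧ ¬x4 ∨ x5) ∧ x1 ∧ x1
= x5 ∧ x1 ∧ ¬x1 ∨ (x5 ∧ ¬x4 ∨ x5) ∧ x1 ∧ x1
= x5 ∧ x1 ∧ ¬x1 ∨ x5 ∧ x1 ∧ x1
= x5 ∧ x1

x5 ∧ x1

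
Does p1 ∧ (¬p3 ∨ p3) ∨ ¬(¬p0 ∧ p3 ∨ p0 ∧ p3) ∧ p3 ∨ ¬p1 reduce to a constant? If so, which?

yes, True

p1 ∧ (¬p3 ∨ p3) ∨ ¬(¬p0 ∧ p3 ∨ p0 ∧ p3) ∧ p3 ∨ ¬p1
= p1 ∧ (¬p3 ∨ p3) ∨ ¬p3 ∧ p3 ∨ ¬p1   — distribution
= p1 ∨ ¬p3 ∧ p3 ∨ ¬p1   — complement / identity
= p1 ∨ ¬p1   — complement / identity
= True   — complement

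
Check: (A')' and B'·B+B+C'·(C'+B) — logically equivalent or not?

E1: (A')'
    = A   (double negation)
E2: B'·B+B+C'·(C'+B)
    = B'·B+B+C'   (absorption)
    = B+C'   (complement / identity)
These differ: at A=0, B=0, C=0, E1 = 0 but E2 = 1.

No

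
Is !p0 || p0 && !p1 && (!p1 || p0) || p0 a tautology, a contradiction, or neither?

tautology

!p0 || p0 && !p1 && (!p1 || p0) || p0
= !p0 || p0 && !p1 || p0   — absorption
= !p0 || p0   — absorption
= true   — complement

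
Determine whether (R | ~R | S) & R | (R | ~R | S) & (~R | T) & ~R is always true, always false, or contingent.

always true

(R | ~R | S) & R | (R | ~R | S) & (~R | T) & ~R
= (R | ~R | S) & (R | (~R | T) & ~R)   — distribution
= (R | ~R | S) & (R | ~R)   — absorption
= R | ~R   — absorption
= 1   — complement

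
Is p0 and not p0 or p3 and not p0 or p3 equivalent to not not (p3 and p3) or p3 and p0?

E1: p0 and not p0 or p3 and not p0 or p3
    = p3 and not p0 or p3   (complement / identity)
    = p3   (absorption)
E2: not not (p3 and p3) or p3 and p0
    = p3 and p3 or p3 and p0   (double negation)
    = (p3 or p0) and p3   (distribution)
    = p3   (absorption)
Both reduce to p3, so they are equivalent.

Yes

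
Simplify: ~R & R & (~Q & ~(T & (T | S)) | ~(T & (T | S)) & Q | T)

0

~R & R & (~Q & ~(T & (T | S)) | ~(T & (T | S)) & Q | T)
= ~R & R & (~(T & (T | S)) | T)
= ~R & R & (~T | T)
= ~R & R
= 0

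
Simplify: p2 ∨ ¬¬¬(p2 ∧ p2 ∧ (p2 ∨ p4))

p2 ∨ ¬¬¬(p2 ∧ p2 ∧ (p2 ∨ p4))
= p2 ∨ ¬¬¬(p2 ∧ p2)
= p2 ∨ ¬(p2 ∧ p2)
= p2 ∨ ¬p2
= True

True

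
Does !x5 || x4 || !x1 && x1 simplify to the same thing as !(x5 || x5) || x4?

E1: !x5 || x4 || !x1 && x1
    = !x5 || x4   — complement / identity
E2: !(x5 || x5) || x4
    = !x5 || x4   — idempotence
Both reduce to !x5 || x4, so they are equivalent.

Yes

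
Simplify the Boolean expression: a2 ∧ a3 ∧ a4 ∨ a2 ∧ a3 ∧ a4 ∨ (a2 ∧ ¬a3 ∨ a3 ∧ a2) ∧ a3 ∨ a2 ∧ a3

a2 ∧ a3

a2 ∧ a3 ∧ a4 ∨ a2 ∧ a3 ∧ a4 ∨ (a2 ∧ ¬a3 ∨ a3 ∧ a2) ∧ a3 ∨ a2 ∧ a3
= a2 ∧ a3 ∧ a4 ∨ (a2 ∧ ¬a3 ∨ a3 ∧ a2) ∧ a3 ∨ a2 ∧ a3
= a2 ∧ a3 ∧ a4 ∨ a2 ∧ a3 ∨ a2 ∧ a3
= a2 ∧ a3 ∨ a2 ∧ a3
= a2 ∧ a3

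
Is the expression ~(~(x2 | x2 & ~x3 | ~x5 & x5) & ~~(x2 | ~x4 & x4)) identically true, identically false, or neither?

~(~(x2 | x2 & ~x3 | ~x5 & x5) & ~~(x2 | ~x4 & x4))
= ~(~(x2 | x2 & ~x3) & ~~(x2 | ~x4 & x4))
= x2 | x2 & ~x3 | ~(x2 | ~x4 & x4)
= x2 | ~(x2 | ~x4 & x4)
= x2 | ~x2
= 1

identically true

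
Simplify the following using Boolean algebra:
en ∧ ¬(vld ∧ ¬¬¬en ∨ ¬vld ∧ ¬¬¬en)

en

en ∧ ¬(vld ∧ ¬¬¬en ∨ ¬vld ∧ ¬¬¬en)
= en ∧ ¬¬¬¬en
= en ∧ ¬¬en
= en ∧ en
= en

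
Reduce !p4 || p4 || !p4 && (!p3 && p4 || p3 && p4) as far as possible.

!p4 || p4 || !p4 && (!p3 && p4 || p3 && p4)
= !p4 || p4 || !p4 && p4   [distribution]
= !p4 || p4   [complement / identity]
= true   [complement]

true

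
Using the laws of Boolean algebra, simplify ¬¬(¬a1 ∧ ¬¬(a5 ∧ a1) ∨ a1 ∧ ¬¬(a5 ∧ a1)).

¬¬(¬a1 ∧ ¬¬(a5 ∧ a1) ∨ a1 ∧ ¬¬(a5 ∧ a1))
= ¬¬¬¬(a5 ∧ a1)   (distribution)
= ¬¬(a5 ∧ a1)   (double negation)
= a5 ∧ a1   (double negation)

a5 ∧ a1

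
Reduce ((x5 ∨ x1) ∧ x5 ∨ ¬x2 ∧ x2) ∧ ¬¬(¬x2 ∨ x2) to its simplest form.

x5

((x5 ∨ x1) ∧ x5 ∨ ¬x2 ∧ x2) ∧ ¬¬(¬x2 ∨ x2)
= (x5 ∨ x1) ∧ x5 ∧ ¬¬(¬x2 ∨ x2)   [complement / identity]
= (x5 ∨ x1) ∧ x5 ∧ (¬x2 ∨ x2)   [double negation]
= (x5 ∨ x1) ∧ x5   [complement / identity]
= x5   [absorption]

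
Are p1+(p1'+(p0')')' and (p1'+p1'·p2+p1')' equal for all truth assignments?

E1: p1+(p1'+(p0')')'
    = p1+p1·p0'   [De Morgan]
    = p1   [absorption]
E2: (p1'+p1'·p2+p1')'
    = (p1'+p1')'   [absorption]
    = p1·p1   [De Morgan]
    = p1   [idempotence]
Both reduce to p1, so they are equivalent.

Yes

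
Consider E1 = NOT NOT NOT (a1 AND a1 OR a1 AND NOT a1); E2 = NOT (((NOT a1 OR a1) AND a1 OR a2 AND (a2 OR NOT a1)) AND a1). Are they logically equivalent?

E1: NOT NOT NOT (a1 AND a1 OR a1 AND NOT a1)
    = NOT NOT NOT a1   (distribution)
    = NOT a1   (double negation)
E2: NOT (((NOT a1 OR a1) AND a1 OR a2 AND (a2 OR NOT a1)) AND a1)
    = NOT (((NOT a1 OR a1) AND a1 OR a2) AND a1)   (absorption)
    = NOT ((a1 OR a2) AND a1)   (complement / identity)
    = NOT a1   (absorption)
Both reduce to NOT a1, so they are equivalent.

Yes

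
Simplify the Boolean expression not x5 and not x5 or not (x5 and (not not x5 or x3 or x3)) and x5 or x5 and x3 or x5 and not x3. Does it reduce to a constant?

not x5 and not x5 or not (x5 and (not not x5 or x3 or x3)) and x5 or x5 and x3 or x5 and not x3
= not x5 and not x5 or not (x5 and (not not x5 or x3 or x3)) and x5 or x5   [distribution]
= not x5 and not x5 or not (x5 and (not not x5 or x3)) and x5 or x5   [idempotence]
= not x5 and not x5 or not (x5 and (x5 or x3)) and x5 or x5   [double negation]
= not x5 and not x5 or not x5 and x5 or x5   [absorption]
= not x5 or x5   [distribution]
= True   [complement]

True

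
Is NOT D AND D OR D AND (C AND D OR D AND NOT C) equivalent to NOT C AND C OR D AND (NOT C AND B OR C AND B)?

E1: NOT D AND D OR D AND (C AND D OR D AND NOT C)
    = NOT D AND D OR D AND D   [distribution]
    = D   [distribution]
E2: NOT C AND C OR D AND (NOT C AND B OR C AND B)
    = NOT C AND C OR D AND B   [distribution]
    = D AND B   [complement / identity]
These differ: at B=0, C=0, D=1, E1 = 1 but E2 = 0.

No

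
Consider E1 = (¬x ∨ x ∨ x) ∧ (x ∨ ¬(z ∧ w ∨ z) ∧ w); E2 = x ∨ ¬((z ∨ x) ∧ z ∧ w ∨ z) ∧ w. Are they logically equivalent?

Yes

E1: (¬x ∨ x ∨ x) ∧ (x ∨ ¬(z ∧ w ∨ z) ∧ w)
    = (¬x ∨ x ∨ x) ∧ (x ∨ ¬z ∧ w)   (absorption)
    = x ∨ (¬x ∨ x) ∧ ¬z ∧ w   (distribution)
    = x ∨ ¬z ∧ w   (complement / identity)
E2: x ∨ ¬((z ∨ x) ∧ z ∧ w ∨ z) ∧ w
    = x ∨ ¬(z ∧ w ∨ z) ∧ w   (absorption)
    = x ∨ ¬z ∧ w   (absorption)
Both reduce to x ∨ ¬z ∧ w, so they are equivalent.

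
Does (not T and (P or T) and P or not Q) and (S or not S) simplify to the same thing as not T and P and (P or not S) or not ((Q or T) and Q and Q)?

E1: (not T and (P or T) and P or not Q) and (S or not S)
    = not T and (P or T) and P or not Q
    = not T and P or not Q
E2: not T and P and (P or not S) or not ((Q or T) and Q and Q)
    = not T and P or not ((Q or T) and Q and Q)
    = not T and P or not (Q and Q)
    = not T and P or not Q
Both reduce to not T and P or not Q, so they are equivalent.

Yes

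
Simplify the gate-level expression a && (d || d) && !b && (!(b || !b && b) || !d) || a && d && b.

a && (d || d) && !b && (!(b || !b && b) || !d) || a && d && b
= a && d && !b && (!(b || !b && b) || !d) || a && d && b   (idempotence)
= a && d && !b && (!b || !d) || a && d && b   (complement / identity)
= a && d && !b || a && d && b   (absorption)
= a && d   (distribution)

a && d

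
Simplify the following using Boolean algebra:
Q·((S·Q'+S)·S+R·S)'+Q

Q

Q·((S·Q'+S)·S+R·S)'+Q
= Q·(S·S+R·S)'+Q   [absorption]
= Q·((S+R)·S)'+Q   [distribution]
= Q·S'+Q   [absorption]
= Q   [absorption]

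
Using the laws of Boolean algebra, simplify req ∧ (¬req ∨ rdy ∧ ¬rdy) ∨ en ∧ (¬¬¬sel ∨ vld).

req ∧ (¬req ∨ rdy ∧ ¬rdy) ∨ en ∧ (¬¬¬sel ∨ vld)
= req ∧ (¬req ∨ rdy ∧ ¬rdy) ∨ en ∧ (¬sel ∨ vld)   [double negation]
= req ∧ ¬req ∨ en ∧ (¬sel ∨ vld)   [complement / identity]
= en ∧ (¬sel ∨ vld)   [complement / identity]

en ∧ (¬sel ∨ vld)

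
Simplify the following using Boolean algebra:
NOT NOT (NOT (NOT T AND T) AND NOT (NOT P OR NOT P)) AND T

P AND T

NOT NOT (NOT (NOT T AND T) AND NOT (NOT P OR NOT P)) AND T
= NOT (NOT T AND T OR NOT P OR NOT P) AND T
= NOT (NOT P OR NOT P) AND T
= P AND P AND T
= P AND T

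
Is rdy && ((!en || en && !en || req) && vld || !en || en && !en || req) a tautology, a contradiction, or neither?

rdy && ((!en || en && !en || req) && vld || !en || en && !en || req)
= rdy && (!en || en && !en || req)   [absorption]
= rdy && (!en || req)   [complement / identity]
This depends on en, rdy, req, so it is not a constant.

neither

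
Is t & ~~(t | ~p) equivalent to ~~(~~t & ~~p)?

E1: t & ~~(t | ~p)
    = t & (t | ~p)   [double negation]
    = t   [absorption]
E2: ~~(~~t & ~~p)
    = ~(~t | ~p)   [De Morgan]
    = t & p   [De Morgan]
These differ: at p=0, t=1, E1 = 1 but E2 = 0.

No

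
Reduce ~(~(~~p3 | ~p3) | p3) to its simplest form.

~p3

~(~(~~p3 | ~p3) | p3)
= ~(~p3 & p3 | p3)   — De Morgan
= ~p3   — complement / identity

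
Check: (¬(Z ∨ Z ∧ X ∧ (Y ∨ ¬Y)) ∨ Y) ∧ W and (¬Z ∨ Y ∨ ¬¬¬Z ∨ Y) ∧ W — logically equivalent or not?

E1: (¬(Z ∨ Z ∧ X ∧ (Y ∨ ¬Y)) ∨ Y) ∧ W
    = (¬(Z ∨ Z ∧ X) ∨ Y) ∧ W   — complement / identity
    = (¬Z ∨ Y) ∧ W   — absorption
E2: (¬Z ∨ Y ∨ ¬¬¬Z ∨ Y) ∧ W
    = (¬Z ∨ Y ∨ ¬Z ∨ Y) ∧ W   — double negation
    = (¬Z ∨ Y) ∧ W   — idempotence
Both reduce to (¬Z ∨ Y) ∧ W, so they are equivalent.

Yes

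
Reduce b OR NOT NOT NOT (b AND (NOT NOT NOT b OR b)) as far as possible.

b OR NOT NOT NOT (b AND (NOT NOT NOT b OR b))
= b OR NOT NOT NOT (b AND (NOT b OR b))   — double negation
= b OR NOT NOT NOT b   — complement / identity
= b OR NOT b   — double negation
= TRUE   — complement

TRUE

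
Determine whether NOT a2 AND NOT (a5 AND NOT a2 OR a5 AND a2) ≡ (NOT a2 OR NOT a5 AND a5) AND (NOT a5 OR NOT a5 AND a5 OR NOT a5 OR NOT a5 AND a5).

E1: NOT a2 AND NOT (a5 AND NOT a2 OR a5 AND a2)
    = NOT a2 AND NOT a5   — distribution
E2: (NOT a2 OR NOT a5 AND a5) AND (NOT a5 OR NOT a5 AND a5 OR NOT a5 OR NOT a5 AND a5)
    = (NOT a2 OR NOT a5 AND a5) AND (NOT a5 OR NOT a5 AND a5)   — idempotence
    = NOT a5 AND a5 OR NOT a2 AND NOT a5   — distribution
    = NOT a2 AND NOT a5   — complement / identity
Both reduce to NOT a2 AND NOT a5, so they are equivalent.

Yes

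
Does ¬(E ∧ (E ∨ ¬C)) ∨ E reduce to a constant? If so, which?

¬(E ∧ (E ∨ ¬C)) ∨ E
= ¬E ∨ E   [absorption]
= True   [complement]

yes, True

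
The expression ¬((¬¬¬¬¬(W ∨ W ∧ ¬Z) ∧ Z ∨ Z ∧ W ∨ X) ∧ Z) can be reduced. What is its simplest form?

¬Z

¬((¬¬¬¬¬(W ∨ W ∧ ¬Z) ∧ Z ∨ Z ∧ W ∨ X) ∧ Z)
= ¬((¬¬¬(W ∨ W ∧ ¬Z) ∧ Z ∨ Z ∧ W ∨ X) ∧ Z)   (double negation)
= ¬((¬¬¬W ∧ Z ∨ Z ∧ W ∨ X) ∧ Z)   (absorption)
= ¬((¬W ∧ Z ∨ Z ∧ W ∨ X) ∧ Z)   (double negation)
= ¬((Z ∨ X) ∧ Z)   (distribution)
= ¬Z   (absorption)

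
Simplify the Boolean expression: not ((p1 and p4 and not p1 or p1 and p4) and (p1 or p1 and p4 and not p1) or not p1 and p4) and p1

not p4 and p1

not ((p1 and p4 and not p1 or p1 and p4) and (p1 or p1 and p4 and not p1) or not p1 and p4) and p1
= not (p1 and p4 and not p1 or p1 and p4 and p1 or not p1 and p4) and p1   [distribution]
= not (p1 and p4 or not p1 and p4) and p1   [distribution]
= not p4 and p1   [distribution]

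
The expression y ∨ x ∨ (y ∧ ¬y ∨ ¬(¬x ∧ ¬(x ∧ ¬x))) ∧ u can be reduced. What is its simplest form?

y ∨ x ∨ (y ∧ ¬y ∨ ¬(¬x ∧ ¬(x ∧ ¬x))) ∧ u
= y ∨ x ∨ ¬(¬x ∧ ¬(x ∧ ¬x)) ∧ u   — complement / identity
= y ∨ x ∨ (x ∨ x ∧ ¬x) ∧ u   — De Morgan
= y ∨ x ∨ x ∧ u   — complement / identity
= y ∨ x   — absorption

y ∨ x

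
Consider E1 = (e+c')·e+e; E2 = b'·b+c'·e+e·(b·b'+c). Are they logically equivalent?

Yes

E1: (e+c')·e+e
    = e+e   — absorption
    = e   — idempotence
E2: b'·b+c'·e+e·(b·b'+c)
    = b'·b+c'·e+e·c   — complement / identity
    = b'·b+e·(c'+c)   — distribution
    = e·(c'+c)   — complement / identity
    = e   — complement / identity
Both reduce to e, so they are equivalent.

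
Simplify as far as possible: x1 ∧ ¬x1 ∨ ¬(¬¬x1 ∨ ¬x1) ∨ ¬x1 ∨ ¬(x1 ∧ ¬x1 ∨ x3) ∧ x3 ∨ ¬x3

¬x1 ∨ ¬x3

x1 ∧ ¬x1 ∨ ¬(¬¬x1 ∨ ¬x1) ∨ ¬x1 ∨ ¬(x1 ∧ ¬x1 ∨ x3) ∧ x3 ∨ ¬x3
= ¬(¬¬x1 ∨ ¬x1) ∨ ¬x1 ∨ ¬(x1 ∧ ¬x1 ∨ x3) ∧ x3 ∨ ¬x3
= ¬(¬¬x1 ∨ ¬x1) ∨ ¬x1 ∨ ¬x3 ∧ x3 ∨ ¬x3
= ¬x1 ∧ x1 ∨ ¬x1 ∨ ¬x3 ∧ x3 ∨ ¬x3
= ¬x1 ∧ x1 ∨ ¬x1 ∨ ¬x3
= ¬x1 ∨ ¬x3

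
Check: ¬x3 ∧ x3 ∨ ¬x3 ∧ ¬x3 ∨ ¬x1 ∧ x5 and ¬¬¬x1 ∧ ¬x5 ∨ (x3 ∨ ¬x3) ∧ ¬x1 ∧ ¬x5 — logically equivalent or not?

E1: ¬x3 ∧ x3 ∨ ¬x3 ∧ ¬x3 ∨ ¬x1 ∧ x5
    = ¬x3 ∨ ¬x1 ∧ x5   — distribution
E2: ¬¬¬x1 ∧ ¬x5 ∨ (x3 ∨ ¬x3) ∧ ¬x1 ∧ ¬x5
    = ¬¬¬x1 ∧ ¬x5 ∨ ¬x1 ∧ ¬x5   — complement / identity
    = ¬x1 ∧ ¬x5 ∨ ¬x1 ∧ ¬x5   — double negation
    = ¬x1 ∧ ¬x5   — idempotence
These differ: at x1=0, x3=0, x5=1, E1 = 1 but E2 = 0.

No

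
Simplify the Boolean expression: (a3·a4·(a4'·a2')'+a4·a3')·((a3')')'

a4·a3'

(a3·a4·(a4'·a2')'+a4·a3')·((a3')')'
= (a3·a4·(a4+a2)+a4·a3')·((a3')')'   — De Morgan
= (a3·a4·(a4+a2)+a4·a3')·a3'   — double negation
= (a3·a4+a4·a3')·a3'   — absorption
= a4·a3'   — distribution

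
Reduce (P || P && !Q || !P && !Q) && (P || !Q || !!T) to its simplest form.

P || !Q

(P || P && !Q || !P && !Q) && (P || !Q || !!T)
= (P || !Q) && (P || !Q || !!T)   — distribution
= (P || !Q) && (P || !Q || T)   — double negation
= P || !Q   — absorption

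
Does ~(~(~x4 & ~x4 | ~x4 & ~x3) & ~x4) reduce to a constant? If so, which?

~(~(~x4 & ~x4 | ~x4 & ~x3) & ~x4)
= ~(~(~x4 | ~x4 & ~x3) & ~x4)
= ~(~~x4 & ~x4)
= ~x4 | x4
= 1

yes, True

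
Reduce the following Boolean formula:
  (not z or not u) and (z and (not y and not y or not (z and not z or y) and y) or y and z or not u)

not u

(not z or not u) and (z and (not y and not y or not (z and not z or y) and y) or y and z or not u)
= (not z or not u) and (z and (not y and not y or not y and y) or y and z or not u)   [complement / identity]
= not z and (z and (not y and not y or not y and y) or y and z) or not u   [distribution]
= not z and (z and not y or y and z) or not u   [distribution]
= not z and z or not u   [distribution]
= not u   [complement / identity]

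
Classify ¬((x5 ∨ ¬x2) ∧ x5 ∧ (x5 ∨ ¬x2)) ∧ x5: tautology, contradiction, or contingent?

contradiction

¬((x5 ∨ ¬x2) ∧ x5 ∧ (x5 ∨ ¬x2)) ∧ x5
= ¬((x5 ∨ ¬x2) ∧ x5) ∧ x5   — absorption
= ¬x5 ∧ x5   — absorption
= False   — complement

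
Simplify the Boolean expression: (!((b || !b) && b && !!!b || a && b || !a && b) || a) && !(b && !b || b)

!b

(!((b || !b) && b && !!!b || a && b || !a && b) || a) && !(b && !b || b)
= (!((b || !b) && b && !b || a && b || !a && b) || a) && !(b && !b || b)   (double negation)
= (!((b || !b) && b && !b || b) || a) && !(b && !b || b)   (distribution)
= (!(b && !b || b) || a) && !(b && !b || b)   (complement / identity)
= !(b && !b || b)   (absorption)
= !b   (complement / identity)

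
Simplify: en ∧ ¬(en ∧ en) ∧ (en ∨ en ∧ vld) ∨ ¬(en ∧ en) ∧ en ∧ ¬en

False

en ∧ ¬(en ∧ en) ∧ (en ∨ en ∧ vld) ∨ ¬(en ∧ en) ∧ en ∧ ¬en
= en ∧ ¬(en ∧ en) ∧ en ∨ ¬(en ∧ en) ∧ en ∧ ¬en   [absorption]
= ¬(en ∧ en) ∧ en   [distribution]
= ¬en ∧ en   [idempotence]
= False   [complement]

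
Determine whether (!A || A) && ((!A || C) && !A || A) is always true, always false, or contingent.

(!A || A) && ((!A || C) && !A || A)
= (!A || A) && (!A || A)   (absorption)
= !A || A   (idempotence)
= true   (complement)

always true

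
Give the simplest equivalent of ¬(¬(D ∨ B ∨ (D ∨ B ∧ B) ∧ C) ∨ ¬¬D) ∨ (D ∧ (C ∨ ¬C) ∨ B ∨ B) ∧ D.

¬(¬(D ∨ B ∨ (D ∨ B ∧ B) ∧ C) ∨ ¬¬D) ∨ (D ∧ (C ∨ ¬C) ∨ B ∨ B) ∧ D
= (D ∨ B ∨ (D ∨ B ∧ B) ∧ C) ∧ ¬D ∨ (D ∧ (C ∨ ¬C) ∨ B ∨ B) ∧ D
= (D ∨ B ∨ (D ∨ B) ∧ C) ∧ ¬D ∨ (D ∧ (C ∨ ¬C) ∨ B ∨ B) ∧ D
= (D ∨ B) ∧ ¬D ∨ (D ∧ (C ∨ ¬C) ∨ B ∨ B) ∧ D
= (D ∨ B) ∧ ¬D ∨ (D ∨ B ∨ B) ∧ D
= (D ∨ B) ∧ ¬D ∨ (D ∨ B) ∧ D
= D ∨ B

D ∨ B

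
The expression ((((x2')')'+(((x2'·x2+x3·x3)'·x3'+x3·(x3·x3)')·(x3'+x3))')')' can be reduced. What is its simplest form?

((((x2')')'+(((x2'·x2+x3·x3)'·x3'+x3·(x3·x3)')·(x3'+x3))')')'
= ((x2')'·((x2'·x2+x3·x3)'·x3'+x3·(x3·x3)')·(x3'+x3))'   (De Morgan)
= ((x2')'·((x3·x3)'·x3'+x3·(x3·x3)')·(x3'+x3))'   (complement / identity)
= ((x2')'·(x3·x3)'·(x3'+x3))'   (distribution)
= ((x2')'·(x3·x3)')'   (complement / identity)
= ((x2')'·x3')'   (idempotence)
= x2'+x3   (De Morgan)

x2'+x3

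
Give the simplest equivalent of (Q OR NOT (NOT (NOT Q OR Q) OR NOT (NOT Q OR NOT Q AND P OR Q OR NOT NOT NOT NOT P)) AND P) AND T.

(Q OR NOT (NOT (NOT Q OR Q) OR NOT (NOT Q OR NOT Q AND P OR Q OR NOT NOT NOT NOT P)) AND P) AND T
= (Q OR NOT (NOT (NOT Q OR Q) OR NOT (NOT Q OR NOT Q AND P OR Q OR NOT NOT P)) AND P) AND T   (double negation)
= (Q OR NOT (NOT (NOT Q OR Q) OR NOT (NOT Q OR Q OR NOT NOT P)) AND P) AND T   (absorption)
= (Q OR (NOT Q OR Q) AND (NOT Q OR Q OR NOT NOT P) AND P) AND T   (De Morgan)
= (Q OR (NOT Q OR Q) AND (NOT Q OR Q OR P) AND P) AND T   (double negation)
= (Q OR (NOT Q OR Q) AND P) AND T   (absorption)
= (Q OR P) AND T   (complement / identity)

(Q OR P) AND T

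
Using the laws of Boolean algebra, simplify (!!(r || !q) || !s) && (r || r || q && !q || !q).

(!!(r || !q) || !s) && (r || r || q && !q || !q)
= (!!(r || !q) || !s) && (r || q && !q || !q)   (idempotence)
= (r || !q || !s) && (r || q && !q || !q)   (double negation)
= (r || !q || !s) && (r || !q)   (complement / identity)
= r || !q   (absorption)

r || !q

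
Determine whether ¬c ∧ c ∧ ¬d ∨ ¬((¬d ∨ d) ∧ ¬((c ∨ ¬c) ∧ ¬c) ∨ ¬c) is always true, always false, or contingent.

¬c ∧ c ∧ ¬d ∨ ¬((¬d ∨ d) ∧ ¬((c ∨ ¬c) ∧ ¬c) ∨ ¬c)
= ¬c ∧ c ∧ ¬d ∨ ¬(¬((c ∨ ¬c) ∧ ¬c) ∨ ¬c)
= ¬c ∧ c ∧ ¬d ∨ (c ∨ ¬c) ∧ ¬c ∧ c
= ¬c ∧ c ∧ ¬d ∨ ¬c ∧ c
= ¬c ∧ c
= False

always false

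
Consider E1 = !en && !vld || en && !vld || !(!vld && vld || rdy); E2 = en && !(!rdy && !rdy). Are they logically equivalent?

E1: !en && !vld || en && !vld || !(!vld && vld || rdy)
    = !en && !vld || en && !vld || !rdy   — complement / identity
    = !vld || !rdy   — distribution
E2: en && !(!rdy && !rdy)
    = en && (rdy || rdy)   — De Morgan
    = en && rdy   — idempotence
These differ: at en=0, rdy=0, vld=0, E1 = 1 but E2 = 0.

No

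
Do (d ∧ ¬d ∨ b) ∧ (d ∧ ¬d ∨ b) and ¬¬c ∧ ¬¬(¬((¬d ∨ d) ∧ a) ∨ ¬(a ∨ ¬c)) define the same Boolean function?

E1: (d ∧ ¬d ∨ b) ∧ (d ∧ ¬d ∨ b)
    = d ∧ ¬d ∨ b   — idempotence
    = b   — complement / identity
E2: ¬¬c ∧ ¬¬(¬((¬d ∨ d) ∧ a) ∨ ¬(a ∨ ¬c))
    = c ∧ ¬¬(¬((¬d ∨ d) ∧ a) ∨ ¬(a ∨ ¬c))   — double negation
    = c ∧ ¬((¬d ∨ d) ∧ a ∧ (a ∨ ¬c))   — De Morgan
    = c ∧ ¬(a ∧ (a ∨ ¬c))   — complement / identity
    = c ∧ ¬a   — absorption
These differ: at a=0, b=1, c=0, d=0, E1 = 1 but E2 = 0.

No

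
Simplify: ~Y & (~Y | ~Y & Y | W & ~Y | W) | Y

1

~Y & (~Y | ~Y & Y | W & ~Y | W) | Y
= ~Y & (~Y | W & ~Y | W) | Y   (complement / identity)
= ~Y & (~Y | W) | Y   (absorption)
= ~Y | Y   (absorption)
= 1   (complement)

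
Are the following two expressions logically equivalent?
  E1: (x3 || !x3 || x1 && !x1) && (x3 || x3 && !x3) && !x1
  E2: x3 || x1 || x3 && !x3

No

E1: (x3 || !x3 || x1 && !x1) && (x3 || x3 && !x3) && !x1
    = (x3 || !x3) && (x3 || x3 && !x3) && !x1   — complement / identity
    = (x3 || x3 && !x3) && !x1   — complement / identity
    = x3 && !x1   — complement / identity
E2: x3 || x1 || x3 && !x3
    = x3 || x1   — complement / identity
These differ: at x1=1, x3=0, E1 = 0 but E2 = 1.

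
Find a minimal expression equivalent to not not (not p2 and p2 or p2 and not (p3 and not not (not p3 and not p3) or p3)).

not not (not p2 and p2 or p2 and not (p3 and not not (not p3 and not p3) or p3))
= not not (not p2 and p2 or p2 and not (p3 and not not not p3 or p3))   [idempotence]
= not p2 and p2 or p2 and not (p3 and not not not p3 or p3)   [double negation]
= not p2 and p2 or p2 and not (p3 and not p3 or p3)   [double negation]
= p2 and not (p3 and not p3 or p3)   [complement / identity]
= p2 and not p3   [complement / identity]

p2 and not p3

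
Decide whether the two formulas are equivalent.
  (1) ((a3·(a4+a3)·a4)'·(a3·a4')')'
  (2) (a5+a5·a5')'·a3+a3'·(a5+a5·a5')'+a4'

E1: ((a3·(a4+a3)·a4)'·(a3·a4')')'
    = ((a3·a4)'·(a3·a4')')'   — absorption
    = a3·a4+a3·a4'   — De Morgan
    = a3   — distribution
E2: (a5+a5·a5')'·a3+a3'·(a5+a5·a5')'+a4'
    = (a5+a5·a5')'+a4'   — distribution
    = a5'+a4'   — complement / identity
These differ: at a3=0, a4=0, a5=0, E1 = 0 but E2 = 1.

No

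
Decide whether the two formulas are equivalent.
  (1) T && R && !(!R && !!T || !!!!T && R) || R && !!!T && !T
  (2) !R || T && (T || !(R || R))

E1: T && R && !(!R && !!T || !!!!T && R) || R && !!!T && !T
    = T && R && !(!R && !!T || !!T && R) || R && !!!T && !T   [double negation]
    = T && R && !!!T || R && !!!T && !T   [distribution]
    = R && !!!T   [distribution]
    = R && !T   [double negation]
E2: !R || T && (T || !(R || R))
    = !R || T && (T || !R)   [idempotence]
    = !R || T   [absorption]
These differ: at R=0, T=0, E1 = 0 but E2 = 1.

No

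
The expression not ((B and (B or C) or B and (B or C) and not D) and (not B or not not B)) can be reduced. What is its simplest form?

not ((B and (B or C) or B and (B or C) and not D) and (not B or not not B))
= not (B and (B or C) and (not B or not not B))   (absorption)
= not (B and (B or C) and (not B or B))   (double negation)
= not (B and (not B or B))   (absorption)
= not B   (complement / identity)

not B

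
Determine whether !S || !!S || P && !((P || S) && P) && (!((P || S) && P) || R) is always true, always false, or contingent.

always true

!S || !!S || P && !((P || S) && P) && (!((P || S) && P) || R)
= !S || !!S || P && !((P || S) && P)   (absorption)
= !S || S || P && !((P || S) && P)   (double negation)
= !S || S || P && !P   (absorption)
= !S || S   (complement / identity)
= true   (complement)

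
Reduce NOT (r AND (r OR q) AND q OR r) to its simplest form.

NOT (r AND (r OR q) AND q OR r)
= NOT (r AND q OR r)   — absorption
= NOT r   — absorption

NOT r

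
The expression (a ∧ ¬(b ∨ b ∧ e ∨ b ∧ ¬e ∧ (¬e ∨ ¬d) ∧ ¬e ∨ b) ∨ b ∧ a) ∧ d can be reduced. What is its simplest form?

a ∧ d

(a ∧ ¬(b ∨ b ∧ e ∨ b ∧ ¬e ∧ (¬e ∨ ¬d) ∧ ¬e ∨ b) ∨ b ∧ a) ∧ d
= (a ∧ ¬(b ∨ b ∧ e ∨ b ∧ ¬e ∧ ¬e ∨ b) ∨ b ∧ a) ∧ d   (absorption)
= (a ∧ ¬(b ∨ b ∧ e ∨ b ∧ ¬e ∨ b) ∨ b ∧ a) ∧ d   (idempotence)
= (a ∧ ¬(b ∨ b ∧ ¬e ∨ b) ∨ b ∧ a) ∧ d   (absorption)
= (a ∧ ¬(b ∨ b) ∨ b ∧ a) ∧ d   (absorption)
= (a ∧ ¬b ∨ b ∧ a) ∧ d   (idempotence)
= a ∧ d   (distribution)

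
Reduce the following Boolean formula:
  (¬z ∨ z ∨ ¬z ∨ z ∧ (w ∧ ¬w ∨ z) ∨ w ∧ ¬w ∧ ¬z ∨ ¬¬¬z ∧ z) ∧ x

(¬z ∨ z ∨ ¬z ∨ z ∧ (w ∧ ¬w ∨ z) ∨ w ∧ ¬w ∧ ¬z ∨ ¬¬¬z ∧ z) ∧ x
= (¬z ∨ z ∨ ¬z ∨ z ∧ (w ∧ ¬w ∨ z) ∨ w ∧ ¬w ∧ ¬z ∨ ¬z ∧ z) ∧ x   (double negation)
= (¬z ∨ z ∨ ¬z ∨ z ∧ (w ∧ ¬w ∨ z) ∨ ¬z ∧ (w ∧ ¬w ∨ z)) ∧ x   (distribution)
= (¬z ∨ z ∨ ¬z ∨ w ∧ ¬w ∨ z) ∧ x   (distribution)
= (¬z ∨ z ∨ ¬z ∨ z) ∧ x   (complement / identity)
= (¬z ∨ z) ∧ x   (idempotence)
= x   (complement / identity)

x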